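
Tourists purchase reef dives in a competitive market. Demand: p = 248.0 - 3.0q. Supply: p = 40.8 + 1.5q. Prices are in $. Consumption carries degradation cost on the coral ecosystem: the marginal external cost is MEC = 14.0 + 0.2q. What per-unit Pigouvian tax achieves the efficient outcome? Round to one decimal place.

tax = $22.2 per unit

Social marginal benefit = demand − MEC = 234.0 - 3.2q.
Set SMB = MC: 234.0 - 3.2q = 40.8 + 1.5q → q* = 41.1064.
The Pigouvian tax equals MEC at q*: 14.0 + 0.2×41.1064 = 22.2213.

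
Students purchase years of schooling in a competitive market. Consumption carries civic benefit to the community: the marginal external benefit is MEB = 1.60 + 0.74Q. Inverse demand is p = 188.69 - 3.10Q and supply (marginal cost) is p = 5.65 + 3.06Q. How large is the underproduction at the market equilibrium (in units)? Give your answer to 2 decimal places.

4.35 units

Market equilibrium (private): 5.65 + 3.06Q = 188.69 - 3.10Q → Q_m = 29.7143.
Social marginal benefit = demand + MEB = 190.29 - 2.36Q.
Set SMB = MC: 190.29 - 2.36Q = 5.65 + 3.06Q → Q* = 34.0664.
Gap = |29.7143 − 34.0664| = 4.3521.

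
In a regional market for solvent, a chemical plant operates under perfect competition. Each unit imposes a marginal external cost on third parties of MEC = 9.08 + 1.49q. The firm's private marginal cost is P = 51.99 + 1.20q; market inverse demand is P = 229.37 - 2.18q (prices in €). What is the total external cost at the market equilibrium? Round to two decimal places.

Market equilibrium (private): 51.99 + 1.20q = 229.37 - 2.18q → q_m = 52.4793.
Total external cost = ∫₀^{q_m} (9.08 + 1.49q) dq = 9.08×52.4793 + ½×1.49×52.4793² = 2528.2994.

€2528.30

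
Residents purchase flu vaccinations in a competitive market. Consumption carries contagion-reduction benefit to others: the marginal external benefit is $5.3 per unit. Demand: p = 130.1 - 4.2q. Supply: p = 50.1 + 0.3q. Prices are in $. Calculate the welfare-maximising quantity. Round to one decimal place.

q* = 19.0

Social marginal benefit = demand + MEB = 135.4 - 4.2q.
Set SMB = MC: 135.4 - 4.2q = 50.1 + 0.3q → q* = 18.9556.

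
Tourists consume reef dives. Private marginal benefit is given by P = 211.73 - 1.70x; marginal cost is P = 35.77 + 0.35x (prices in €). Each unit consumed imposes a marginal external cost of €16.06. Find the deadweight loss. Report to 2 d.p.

DWL = €62.91

Market equilibrium (private): 35.77 + 0.35x = 211.73 - 1.70x → x_m = 85.8341.
Social marginal benefit = demand − MEC = 195.67 - 1.70x.
Set SMB = MC: 195.67 - 1.70x = 35.77 + 0.35x → x* = 78.0000.
Height of the DWL triangle at x_m is MC(x_m) − SMB(x_m) = MEC(x_m) = 16.0600.
DWL = ½ × 7.8341 × 16.0600 = 62.9078.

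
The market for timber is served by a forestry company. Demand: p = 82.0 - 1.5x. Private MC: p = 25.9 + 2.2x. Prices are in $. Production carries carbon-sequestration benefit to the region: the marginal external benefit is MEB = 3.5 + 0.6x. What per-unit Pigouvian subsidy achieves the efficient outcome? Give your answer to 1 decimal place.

subsidy = $15.0 per unit

Social marginal cost = private MC − MEB = 22.4 + 1.6x.
Set SMC = demand: 22.4 + 1.6x = 82.0 - 1.5x → x* = 19.2258.
The Pigouvian subsidy equals MEB at x*: 3.5 + 0.6×19.2258 = 15.0355.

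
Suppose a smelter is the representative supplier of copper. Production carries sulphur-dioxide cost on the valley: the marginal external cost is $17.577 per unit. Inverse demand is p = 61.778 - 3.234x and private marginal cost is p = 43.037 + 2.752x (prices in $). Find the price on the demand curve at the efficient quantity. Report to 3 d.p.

P = $61.149

Social marginal cost = private MC + MEC = 60.614 + 2.752x.
Set SMC = demand: 60.614 + 2.752x = 61.778 - 3.234x → x* = 0.1945.
Consumer price on the demand curve at x*: 61.778 − 3.234×0.1945 = 61.1490.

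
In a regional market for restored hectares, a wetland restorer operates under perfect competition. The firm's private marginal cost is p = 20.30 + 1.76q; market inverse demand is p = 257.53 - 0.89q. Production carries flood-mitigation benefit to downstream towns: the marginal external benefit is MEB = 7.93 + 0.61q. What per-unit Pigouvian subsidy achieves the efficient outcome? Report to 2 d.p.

subsidy = 81.24 per unit

Social marginal cost = private MC − MEB = 12.37 + 1.15q.
Set SMC = demand: 12.37 + 1.15q = 257.53 - 0.89q → q* = 120.1765.
The Pigouvian subsidy equals MEB at q*: 7.93 + 0.61×120.1765 = 81.2377.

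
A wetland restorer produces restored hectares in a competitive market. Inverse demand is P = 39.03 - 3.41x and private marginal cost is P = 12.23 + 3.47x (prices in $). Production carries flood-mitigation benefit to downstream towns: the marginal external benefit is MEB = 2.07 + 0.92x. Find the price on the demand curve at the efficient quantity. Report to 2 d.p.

P = $22.51

Social marginal cost = private MC − MEB = 10.16 + 2.55x.
Set SMC = demand: 10.16 + 2.55x = 39.03 - 3.41x → x* = 4.8440.
Consumer price on the demand curve at x*: 39.03 − 3.41×4.8440 = 22.5120.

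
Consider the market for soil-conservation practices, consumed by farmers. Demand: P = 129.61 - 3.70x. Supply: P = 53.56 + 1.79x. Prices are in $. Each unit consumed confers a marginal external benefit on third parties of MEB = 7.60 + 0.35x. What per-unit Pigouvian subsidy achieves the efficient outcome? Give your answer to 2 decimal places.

subsidy = $13.30 per unit

Social marginal benefit = demand + MEB = 137.21 - 3.35x.
Set SMB = MC: 137.21 - 3.35x = 53.56 + 1.79x → x* = 16.2743.
The Pigouvian subsidy equals MEB at x*: 7.60 + 0.35×16.2743 = 13.2960.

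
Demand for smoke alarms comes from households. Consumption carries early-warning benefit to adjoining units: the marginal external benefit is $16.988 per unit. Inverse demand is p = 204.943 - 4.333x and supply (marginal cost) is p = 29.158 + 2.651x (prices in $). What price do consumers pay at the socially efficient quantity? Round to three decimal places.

Social marginal benefit = demand + MEB = 221.931 - 4.333x.
Set SMB = MC: 221.931 - 4.333x = 29.158 + 2.651x → x* = 27.6021.
Consumer price on the demand curve at x*: 204.943 − 4.333×27.6021 = 85.3431.

P = $85.343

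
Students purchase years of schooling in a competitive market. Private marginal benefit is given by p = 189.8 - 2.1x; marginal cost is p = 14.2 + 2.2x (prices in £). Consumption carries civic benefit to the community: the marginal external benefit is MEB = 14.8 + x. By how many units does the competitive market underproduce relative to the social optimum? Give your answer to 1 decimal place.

16.9 units

Market equilibrium (private): 14.2 + 2.2x = 189.8 - 2.1x → x_m = 40.8372.
Social marginal benefit = demand + MEB = 204.6 - 1.1x.
Set SMB = MC: 204.6 - 1.1x = 14.2 + 2.2x → x* = 57.6970.
Gap = |40.8372 − 57.6970| = 16.8598.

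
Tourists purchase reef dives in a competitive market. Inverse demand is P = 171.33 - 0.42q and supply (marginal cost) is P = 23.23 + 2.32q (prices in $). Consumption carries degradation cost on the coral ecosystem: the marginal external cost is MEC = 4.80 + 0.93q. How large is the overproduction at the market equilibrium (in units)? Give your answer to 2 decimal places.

15.00 units

Market equilibrium (private): 23.23 + 2.32q = 171.33 - 0.42q → q_m = 54.0511.
Social marginal benefit = demand − MEC = 166.53 - 1.35q.
Set SMB = MC: 166.53 - 1.35q = 23.23 + 2.32q → q* = 39.0463.
Gap = |54.0511 − 39.0463| = 15.0048.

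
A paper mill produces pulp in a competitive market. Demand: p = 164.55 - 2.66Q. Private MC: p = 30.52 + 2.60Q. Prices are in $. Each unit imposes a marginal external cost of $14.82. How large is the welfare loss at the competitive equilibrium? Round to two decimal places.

DWL = $20.88

Market equilibrium (private): 30.52 + 2.60Q = 164.55 - 2.66Q → Q_m = 25.4810.
Social marginal cost = private MC + MEC = 45.34 + 2.60Q.
Set SMC = demand: 45.34 + 2.60Q = 164.55 - 2.66Q → Q* = 22.6635.
The loss is the area between SMC and demand from Q* to Q_m; with linear curves that's a triangle of height MEC(Q_m).
DWL = ½ × 2.8175 × 14.8200 = 20.8777.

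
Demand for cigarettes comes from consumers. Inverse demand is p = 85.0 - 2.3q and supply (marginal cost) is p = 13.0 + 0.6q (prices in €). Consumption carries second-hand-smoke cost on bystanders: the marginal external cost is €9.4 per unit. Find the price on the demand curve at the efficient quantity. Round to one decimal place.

P = €35.4

Social marginal benefit = demand − MEC = 75.6 - 2.3q.
Set SMB = MC: 75.6 - 2.3q = 13.0 + 0.6q → q* = 21.5862.
Consumer price on the demand curve at q*: 85.0 − 2.3×21.5862 = 35.3517.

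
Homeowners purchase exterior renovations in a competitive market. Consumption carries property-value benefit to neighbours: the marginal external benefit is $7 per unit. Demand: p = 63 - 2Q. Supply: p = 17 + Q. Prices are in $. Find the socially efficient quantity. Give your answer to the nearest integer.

Q* = 18

Social marginal benefit = demand + MEB = 70 - 2Q.
Set SMB = MC: 70 - 2Q = 17 + Q → Q* = 17.6667.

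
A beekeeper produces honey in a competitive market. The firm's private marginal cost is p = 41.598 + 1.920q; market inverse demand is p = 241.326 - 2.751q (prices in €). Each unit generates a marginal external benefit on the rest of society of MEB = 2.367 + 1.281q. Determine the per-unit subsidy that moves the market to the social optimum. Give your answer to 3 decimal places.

Social marginal cost = private MC − MEB = 39.231 + 0.639q.
Set SMC = demand: 39.231 + 0.639q = 241.326 - 2.751q → q* = 59.6150.
The Pigouvian subsidy equals MEB at q*: 2.367 + 1.281×59.6150 = 78.7338.

subsidy = €78.734 per unit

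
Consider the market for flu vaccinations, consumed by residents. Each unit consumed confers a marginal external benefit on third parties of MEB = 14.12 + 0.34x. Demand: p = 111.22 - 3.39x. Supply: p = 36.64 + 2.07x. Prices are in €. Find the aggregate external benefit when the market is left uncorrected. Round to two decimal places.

Market equilibrium (private): 36.64 + 2.07x = 111.22 - 3.39x → x_m = 13.6593.
Total external benefit = ∫₀^{x_m} (14.12 + 0.34x) dx = 14.12×13.6593 + ½×0.34×13.6593² = 224.5873.

€224.59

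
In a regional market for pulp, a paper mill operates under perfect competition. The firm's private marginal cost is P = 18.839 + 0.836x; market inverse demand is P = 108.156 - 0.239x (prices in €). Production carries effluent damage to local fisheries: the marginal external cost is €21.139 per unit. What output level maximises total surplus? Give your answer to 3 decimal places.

x* = 63.421

Social marginal cost = private MC + MEC = 39.978 + 0.836x.
Set SMC = demand: 39.978 + 0.836x = 108.156 - 0.239x → x* = 63.4214.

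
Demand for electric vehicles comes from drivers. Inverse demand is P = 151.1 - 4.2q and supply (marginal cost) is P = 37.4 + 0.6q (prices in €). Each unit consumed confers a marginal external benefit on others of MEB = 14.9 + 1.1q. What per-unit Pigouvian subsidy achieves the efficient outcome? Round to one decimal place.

Social marginal benefit = demand + MEB = 166.0 - 3.1q.
Set SMB = MC: 166.0 - 3.1q = 37.4 + 0.6q → q* = 34.7568.
The Pigouvian subsidy equals MEB at q*: 14.9 + 1.1×34.7568 = 53.1325.

subsidy = €53.1 per unit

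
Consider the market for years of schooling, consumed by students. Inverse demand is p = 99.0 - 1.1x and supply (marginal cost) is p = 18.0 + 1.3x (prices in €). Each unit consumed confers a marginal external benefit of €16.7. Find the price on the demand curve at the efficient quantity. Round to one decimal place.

P = €54.2

Social marginal benefit = demand + MEB = 115.7 - 1.1x.
Set SMB = MC: 115.7 - 1.1x = 18.0 + 1.3x → x* = 40.7083.
Consumer price on the demand curve at x*: 99.0 − 1.1×40.7083 = 54.2209.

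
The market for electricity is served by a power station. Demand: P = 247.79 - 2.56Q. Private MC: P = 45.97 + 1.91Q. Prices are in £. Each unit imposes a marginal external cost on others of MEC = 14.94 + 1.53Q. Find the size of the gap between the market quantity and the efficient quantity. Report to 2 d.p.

Market equilibrium (private): 45.97 + 1.91Q = 247.79 - 2.56Q → Q_m = 45.1499.
Social marginal cost = private MC + MEC = 60.91 + 3.44Q.
Set SMC = demand: 60.91 + 3.44Q = 247.79 - 2.56Q → Q* = 31.1467.
Gap = |45.1499 − 31.1467| = 14.0032.

14.00 units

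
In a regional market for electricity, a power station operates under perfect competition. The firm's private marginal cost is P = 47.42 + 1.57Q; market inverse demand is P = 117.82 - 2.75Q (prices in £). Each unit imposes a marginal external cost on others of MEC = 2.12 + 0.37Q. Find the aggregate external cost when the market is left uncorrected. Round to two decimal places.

Market equilibrium (private): 47.42 + 1.57Q = 117.82 - 2.75Q → Q_m = 16.2963.
Total external cost = ∫₀^{Q_m} (2.12 + 0.37Q) dQ = 2.12×16.2963 + ½×0.37×16.2963² = 83.6785.

£83.68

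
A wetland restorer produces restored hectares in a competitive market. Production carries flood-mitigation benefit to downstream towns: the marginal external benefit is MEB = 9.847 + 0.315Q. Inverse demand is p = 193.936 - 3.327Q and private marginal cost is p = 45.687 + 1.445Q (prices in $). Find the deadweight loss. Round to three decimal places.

Market equilibrium (private): 45.687 + 1.445Q = 193.936 - 3.327Q → Q_m = 31.0664.
Social marginal cost = private MC − MEB = 35.840 + 1.130Q.
Set SMC = demand: 35.840 + 1.130Q = 193.936 - 3.327Q → Q* = 35.4714.
The welfare-loss triangle has base |Q_m − Q*| and height MEB(Q_m) (the vertical gap between SMC and demand is zero at Q* and MEB at Q_m).
DWL = ½ × 4.4050 × 19.6329 = 43.2415.

DWL = $43.241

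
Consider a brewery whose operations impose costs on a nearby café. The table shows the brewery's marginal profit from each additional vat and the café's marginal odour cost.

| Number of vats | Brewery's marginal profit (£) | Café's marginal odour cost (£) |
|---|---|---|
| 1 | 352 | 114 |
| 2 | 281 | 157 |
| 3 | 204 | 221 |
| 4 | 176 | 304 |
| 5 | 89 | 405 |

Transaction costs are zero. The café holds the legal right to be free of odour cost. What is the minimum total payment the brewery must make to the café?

Efficient level: marginal profit ≥ marginal odour cost through level 2, so k* = 2.
With the café holding the right, the brewery must at least compensate total damage at k*: 114 + 157 = 271.

£271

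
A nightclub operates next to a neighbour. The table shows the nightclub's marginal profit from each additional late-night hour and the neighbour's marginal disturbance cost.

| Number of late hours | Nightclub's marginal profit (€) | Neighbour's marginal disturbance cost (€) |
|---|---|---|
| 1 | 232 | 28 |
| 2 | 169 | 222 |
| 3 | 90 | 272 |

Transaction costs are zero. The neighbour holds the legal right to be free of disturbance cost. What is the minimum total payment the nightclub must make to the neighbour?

Efficient level: marginal profit ≥ marginal disturbance cost through level 1, so k* = 1.
With the neighbour holding the right, the nightclub must at least compensate total damage at k*: 28 = 28.

€28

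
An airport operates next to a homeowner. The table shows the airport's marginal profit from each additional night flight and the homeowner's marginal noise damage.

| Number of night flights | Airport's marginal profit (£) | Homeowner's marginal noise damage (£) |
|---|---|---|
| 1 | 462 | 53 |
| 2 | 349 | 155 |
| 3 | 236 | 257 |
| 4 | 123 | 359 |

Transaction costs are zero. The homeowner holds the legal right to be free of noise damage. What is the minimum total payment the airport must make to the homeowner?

£208

Efficient level: marginal profit ≥ marginal noise damage through level 2, so k* = 2.
With the homeowner holding the right, the airport must at least compensate total damage at k*: 53 + 155 = 208.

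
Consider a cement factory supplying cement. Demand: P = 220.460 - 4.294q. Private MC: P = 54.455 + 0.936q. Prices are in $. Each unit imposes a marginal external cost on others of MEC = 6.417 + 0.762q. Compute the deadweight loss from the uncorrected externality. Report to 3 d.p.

Market equilibrium (private): 54.455 + 0.936q = 220.460 - 4.294q → q_m = 31.7409.
Social marginal cost = private MC + MEC = 60.872 + 1.698q.
Set SMC = demand: 60.872 + 1.698q = 220.460 - 4.294q → q* = 26.6335.
Between q* and q_m the wedge SMC − demand runs linearly from 0 to MEC(q_m), so the loss is a triangle.
DWL = ½ × 5.1074 × 30.6036 = 78.1524.

DWL = $78.152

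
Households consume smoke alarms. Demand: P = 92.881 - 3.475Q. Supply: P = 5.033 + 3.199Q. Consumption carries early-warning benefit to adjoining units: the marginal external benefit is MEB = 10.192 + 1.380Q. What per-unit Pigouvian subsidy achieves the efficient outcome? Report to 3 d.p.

subsidy = 35.748 per unit

Social marginal benefit = demand + MEB = 103.073 - 2.095Q.
Set SMB = MC: 103.073 - 2.095Q = 5.033 + 3.199Q → Q* = 18.5191.
The Pigouvian subsidy equals MEB at Q*: 10.192 + 1.380×18.5191 = 35.7484.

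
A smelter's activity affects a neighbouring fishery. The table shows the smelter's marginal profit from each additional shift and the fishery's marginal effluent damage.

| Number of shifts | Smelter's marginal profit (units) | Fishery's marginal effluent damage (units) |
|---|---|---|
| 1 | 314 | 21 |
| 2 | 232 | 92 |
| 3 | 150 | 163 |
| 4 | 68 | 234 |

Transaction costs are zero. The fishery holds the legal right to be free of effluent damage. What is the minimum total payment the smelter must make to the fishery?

Efficient level: marginal profit ≥ marginal effluent damage through level 2, so k* = 2.
With the fishery holding the right, the smelter must at least compensate total damage at k*: 21 + 92 = 113.

113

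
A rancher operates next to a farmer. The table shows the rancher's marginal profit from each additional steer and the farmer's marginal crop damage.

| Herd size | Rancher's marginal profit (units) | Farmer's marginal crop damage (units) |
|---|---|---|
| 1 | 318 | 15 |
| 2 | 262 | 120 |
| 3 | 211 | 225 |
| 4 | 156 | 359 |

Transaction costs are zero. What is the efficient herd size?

2

Bargaining reaches the level where marginal profit last exceeds marginal crop damage.
That holds through level 2 (262 ≥ 120) but not at 3 (211 < 225).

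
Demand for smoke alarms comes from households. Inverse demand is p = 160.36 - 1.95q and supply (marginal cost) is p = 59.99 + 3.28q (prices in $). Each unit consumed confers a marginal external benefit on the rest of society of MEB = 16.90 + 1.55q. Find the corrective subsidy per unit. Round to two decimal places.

Social marginal benefit = demand + MEB = 177.26 - 0.40q.
Set SMB = MC: 177.26 - 0.40q = 59.99 + 3.28q → q* = 31.8668.
The Pigouvian subsidy equals MEB at q*: 16.90 + 1.55×31.8668 = 66.2935.

subsidy = $66.29 per unit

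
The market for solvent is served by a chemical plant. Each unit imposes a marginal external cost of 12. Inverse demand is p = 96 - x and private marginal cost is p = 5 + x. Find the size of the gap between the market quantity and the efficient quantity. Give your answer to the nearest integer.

Market equilibrium (private): 5 + x = 96 - x → x_m = 45.5000.
Social marginal cost = private MC + MEC = 17 + x.
Set SMC = demand: 17 + x = 96 - x → x* = 39.5000.
Gap = |45.5000 − 39.5000| = 6.0000.

6 units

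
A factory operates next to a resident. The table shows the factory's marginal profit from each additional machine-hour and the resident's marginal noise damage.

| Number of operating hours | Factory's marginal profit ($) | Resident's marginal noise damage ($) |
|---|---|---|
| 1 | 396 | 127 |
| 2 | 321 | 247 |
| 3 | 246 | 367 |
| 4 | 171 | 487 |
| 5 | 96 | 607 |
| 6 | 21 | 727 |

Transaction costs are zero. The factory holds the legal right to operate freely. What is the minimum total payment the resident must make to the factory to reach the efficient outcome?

$534

Left alone the factory would choose level 6 (marginal profit stays positive).
Efficient level: k* = 2 (marginal profit ≥ marginal noise damage through 2).
The resident must at least cover the factory's forgone profit from cutting 6→2: 246 + 171 + 96 + 21 = 534.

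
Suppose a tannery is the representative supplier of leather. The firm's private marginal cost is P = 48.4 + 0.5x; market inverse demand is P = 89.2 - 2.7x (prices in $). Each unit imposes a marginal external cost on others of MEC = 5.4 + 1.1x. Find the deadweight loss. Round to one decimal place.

Market equilibrium (private): 48.4 + 0.5x = 89.2 - 2.7x → x_m = 12.7500.
Social marginal cost = private MC + MEC = 53.8 + 1.6x.
Set SMC = demand: 53.8 + 1.6x = 89.2 - 2.7x → x* = 8.2326.
The welfare-loss triangle has base |x_m − x*| and height MEC(x_m) (the vertical gap between SMC and demand is zero at x* and MEC at x_m).
DWL = ½ × 4.5174 × 19.4250 = 43.8752.

DWL = $43.9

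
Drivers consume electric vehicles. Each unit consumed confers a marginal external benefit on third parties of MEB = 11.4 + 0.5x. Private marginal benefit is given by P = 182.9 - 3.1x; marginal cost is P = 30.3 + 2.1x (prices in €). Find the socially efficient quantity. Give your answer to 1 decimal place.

x* = 34.9

Social marginal benefit = demand + MEB = 194.3 - 2.6x.
Set SMB = MC: 194.3 - 2.6x = 30.3 + 2.1x → x* = 34.8936.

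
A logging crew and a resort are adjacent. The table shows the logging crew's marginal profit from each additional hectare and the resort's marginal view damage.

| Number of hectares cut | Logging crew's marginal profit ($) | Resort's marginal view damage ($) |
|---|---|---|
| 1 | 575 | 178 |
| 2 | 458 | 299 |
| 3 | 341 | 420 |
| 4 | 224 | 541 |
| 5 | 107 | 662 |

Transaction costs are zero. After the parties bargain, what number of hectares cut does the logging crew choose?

Bargaining reaches the level where marginal profit last exceeds marginal view damage.
That holds through level 2 (458 ≥ 299) but not at 3 (341 < 420).

2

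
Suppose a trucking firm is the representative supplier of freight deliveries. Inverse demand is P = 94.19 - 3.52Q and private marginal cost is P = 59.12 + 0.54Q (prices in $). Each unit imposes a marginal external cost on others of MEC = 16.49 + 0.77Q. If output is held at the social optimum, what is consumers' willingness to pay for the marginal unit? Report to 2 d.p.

P = $80.65

Social marginal cost = private MC + MEC = 75.61 + 1.31Q.
Set SMC = demand: 75.61 + 1.31Q = 94.19 - 3.52Q → Q* = 3.8468.
Consumer price on the demand curve at Q*: 94.19 − 3.52×3.8468 = 80.6493.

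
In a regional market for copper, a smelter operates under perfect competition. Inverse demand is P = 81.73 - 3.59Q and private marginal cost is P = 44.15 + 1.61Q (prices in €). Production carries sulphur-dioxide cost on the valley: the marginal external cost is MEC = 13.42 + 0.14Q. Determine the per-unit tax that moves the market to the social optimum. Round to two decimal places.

tax = €14.05 per unit

Social marginal cost = private MC + MEC = 57.57 + 1.75Q.
Set SMC = demand: 57.57 + 1.75Q = 81.73 - 3.59Q → Q* = 4.5243.
The Pigouvian tax equals MEC at Q*: 13.42 + 0.14×4.5243 = 14.0534.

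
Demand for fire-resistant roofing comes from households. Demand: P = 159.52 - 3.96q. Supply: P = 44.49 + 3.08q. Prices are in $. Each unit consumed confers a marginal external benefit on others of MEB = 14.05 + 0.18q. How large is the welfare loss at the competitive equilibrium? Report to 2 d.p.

DWL = $21.04

Market equilibrium (private): 44.49 + 3.08q = 159.52 - 3.96q → q_m = 16.3395.
Social marginal benefit = demand + MEB = 173.57 - 3.78q.
Set SMB = MC: 173.57 - 3.78q = 44.49 + 3.08q → q* = 18.8163.
The loss is the area between SMB and MC from q* to q_m; with linear curves that's a triangle of height MEB(q_m).
DWL = ½ × 2.4768 × 16.9911 = 21.0418.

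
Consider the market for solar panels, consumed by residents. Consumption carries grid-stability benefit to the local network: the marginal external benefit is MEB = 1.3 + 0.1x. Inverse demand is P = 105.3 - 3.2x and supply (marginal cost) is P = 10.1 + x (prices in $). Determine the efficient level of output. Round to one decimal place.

Social marginal benefit = demand + MEB = 106.6 - 3.1x.
Set SMB = MC: 106.6 - 3.1x = 10.1 + x → x* = 23.5366.

x* = 23.5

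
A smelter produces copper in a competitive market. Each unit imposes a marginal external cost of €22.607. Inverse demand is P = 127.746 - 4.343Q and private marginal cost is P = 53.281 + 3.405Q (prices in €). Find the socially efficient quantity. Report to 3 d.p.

Q* = 6.693

Social marginal cost = private MC + MEC = 75.888 + 3.405Q.
Set SMC = demand: 75.888 + 3.405Q = 127.746 - 4.343Q → Q* = 6.6931.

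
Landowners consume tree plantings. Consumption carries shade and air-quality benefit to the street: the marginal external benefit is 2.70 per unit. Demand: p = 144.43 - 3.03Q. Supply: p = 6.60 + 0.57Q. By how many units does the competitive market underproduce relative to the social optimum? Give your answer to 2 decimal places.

0.75 units

Market equilibrium (private): 6.60 + 0.57Q = 144.43 - 3.03Q → Q_m = 38.2861.
Social marginal benefit = demand + MEB = 147.13 - 3.03Q.
Set SMB = MC: 147.13 - 3.03Q = 6.60 + 0.57Q → Q* = 39.0361.
Gap = |38.2861 − 39.0361| = 0.7500.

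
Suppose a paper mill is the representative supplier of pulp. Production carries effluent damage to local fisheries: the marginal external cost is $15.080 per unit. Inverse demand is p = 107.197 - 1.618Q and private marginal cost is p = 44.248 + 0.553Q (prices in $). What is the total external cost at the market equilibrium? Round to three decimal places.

$437.251

Market equilibrium (private): 44.248 + 0.553Q = 107.197 - 1.618Q → Q_m = 28.9954.
Total external cost = MEC × Q_m = 15.080 × 28.9954 = 437.2506.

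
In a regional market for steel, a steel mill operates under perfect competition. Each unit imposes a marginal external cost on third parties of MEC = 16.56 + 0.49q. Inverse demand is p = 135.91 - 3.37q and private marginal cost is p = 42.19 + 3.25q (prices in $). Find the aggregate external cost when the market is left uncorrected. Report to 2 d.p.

$283.55

Market equilibrium (private): 42.19 + 3.25q = 135.91 - 3.37q → q_m = 14.1571.
Total external cost = ∫₀^{q_m} (16.56 + 0.49q) dq = 16.56×14.1571 + ½×0.49×14.1571² = 283.5453.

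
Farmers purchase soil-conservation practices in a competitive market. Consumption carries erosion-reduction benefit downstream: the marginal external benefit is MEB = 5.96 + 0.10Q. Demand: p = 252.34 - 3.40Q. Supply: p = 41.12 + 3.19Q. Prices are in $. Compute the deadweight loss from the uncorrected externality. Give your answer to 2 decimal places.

DWL = $6.47

Market equilibrium (private): 41.12 + 3.19Q = 252.34 - 3.40Q → Q_m = 32.0516.
Social marginal benefit = demand + MEB = 258.30 - 3.30Q.
Set SMB = MC: 258.30 - 3.30Q = 41.12 + 3.19Q → Q* = 33.4638.
Height of the DWL triangle at Q_m is SMB(Q_m) − MC(Q_m) = MEB(Q_m) = 9.1652.
DWL = ½ × 1.4122 × 9.1652 = 6.4715.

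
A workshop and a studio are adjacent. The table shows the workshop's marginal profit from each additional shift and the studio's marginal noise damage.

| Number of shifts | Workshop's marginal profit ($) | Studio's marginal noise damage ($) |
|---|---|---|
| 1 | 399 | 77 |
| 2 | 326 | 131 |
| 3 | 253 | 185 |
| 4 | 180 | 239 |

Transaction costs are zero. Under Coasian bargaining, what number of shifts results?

Bargaining reaches the level where marginal profit last exceeds marginal noise damage.
That holds through level 3 (253 ≥ 185) but not at 4 (180 < 239).

3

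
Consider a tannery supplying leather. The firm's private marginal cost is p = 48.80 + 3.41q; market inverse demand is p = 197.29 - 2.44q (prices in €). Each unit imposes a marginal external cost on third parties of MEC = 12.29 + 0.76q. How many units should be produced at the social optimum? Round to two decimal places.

Social marginal cost = private MC + MEC = 61.09 + 4.17q.
Set SMC = demand: 61.09 + 4.17q = 197.29 - 2.44q → q* = 20.6051.

q* = 20.61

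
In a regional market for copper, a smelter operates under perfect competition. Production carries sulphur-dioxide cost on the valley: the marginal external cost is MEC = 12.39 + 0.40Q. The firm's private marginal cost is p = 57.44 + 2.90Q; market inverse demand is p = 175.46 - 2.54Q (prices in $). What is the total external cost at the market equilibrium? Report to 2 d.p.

Market equilibrium (private): 57.44 + 2.90Q = 175.46 - 2.54Q → Q_m = 21.6949.
Total external cost = ∫₀^{Q_m} (12.39 + 0.40Q) dQ = 12.39×21.6949 + ½×0.40×21.6949² = 362.9335.

$362.93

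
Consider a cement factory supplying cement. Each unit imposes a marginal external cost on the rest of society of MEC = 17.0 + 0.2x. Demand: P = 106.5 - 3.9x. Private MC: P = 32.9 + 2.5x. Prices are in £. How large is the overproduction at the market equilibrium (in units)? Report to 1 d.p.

Market equilibrium (private): 32.9 + 2.5x = 106.5 - 3.9x → x_m = 11.5000.
Social marginal cost = private MC + MEC = 49.9 + 2.7x.
Set SMC = demand: 49.9 + 2.7x = 106.5 - 3.9x → x* = 8.5758.
Gap = |11.5000 − 8.5758| = 2.9242.

2.9 units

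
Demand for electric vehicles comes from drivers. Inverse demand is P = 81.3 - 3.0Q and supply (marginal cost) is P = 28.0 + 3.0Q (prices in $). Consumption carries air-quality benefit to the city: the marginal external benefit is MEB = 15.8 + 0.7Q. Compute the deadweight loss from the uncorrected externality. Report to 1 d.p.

DWL = $45.7

Market equilibrium (private): 28.0 + 3.0Q = 81.3 - 3.0Q → Q_m = 8.8833.
Social marginal benefit = demand + MEB = 97.1 - 2.3Q.
Set SMB = MC: 97.1 - 2.3Q = 28.0 + 3.0Q → Q* = 13.0377.
Height of the DWL triangle at Q_m is SMB(Q_m) − MC(Q_m) = MEB(Q_m) = 22.0183.
DWL = ½ × 4.1544 × 22.0183 = 45.7364.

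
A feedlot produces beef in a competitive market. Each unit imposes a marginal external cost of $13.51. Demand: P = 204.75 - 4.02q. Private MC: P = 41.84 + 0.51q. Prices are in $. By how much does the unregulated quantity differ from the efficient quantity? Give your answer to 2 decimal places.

Market equilibrium (private): 41.84 + 0.51q = 204.75 - 4.02q → q_m = 35.9625.
Social marginal cost = private MC + MEC = 55.35 + 0.51q.
Set SMC = demand: 55.35 + 0.51q = 204.75 - 4.02q → q* = 32.9801.
Gap = |35.9625 − 32.9801| = 2.9824.

2.98 units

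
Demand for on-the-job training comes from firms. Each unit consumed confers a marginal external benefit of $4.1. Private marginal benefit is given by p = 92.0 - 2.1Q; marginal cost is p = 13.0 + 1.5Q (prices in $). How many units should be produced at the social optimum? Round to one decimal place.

Social marginal benefit = demand + MEB = 96.1 - 2.1Q.
Set SMB = MC: 96.1 - 2.1Q = 13.0 + 1.5Q → Q* = 23.0833.

Q* = 23.1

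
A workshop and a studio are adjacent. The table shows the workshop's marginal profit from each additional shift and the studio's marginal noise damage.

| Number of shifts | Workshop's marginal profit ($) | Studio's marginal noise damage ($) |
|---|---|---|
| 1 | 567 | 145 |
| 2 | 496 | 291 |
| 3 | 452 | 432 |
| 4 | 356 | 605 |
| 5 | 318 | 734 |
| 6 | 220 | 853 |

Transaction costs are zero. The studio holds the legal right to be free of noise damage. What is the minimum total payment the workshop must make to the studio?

$868

Efficient level: marginal profit ≥ marginal noise damage through level 3, so k* = 3.
With the studio holding the right, the workshop must at least compensate total damage at k*: 145 + 291 + 432 = 868.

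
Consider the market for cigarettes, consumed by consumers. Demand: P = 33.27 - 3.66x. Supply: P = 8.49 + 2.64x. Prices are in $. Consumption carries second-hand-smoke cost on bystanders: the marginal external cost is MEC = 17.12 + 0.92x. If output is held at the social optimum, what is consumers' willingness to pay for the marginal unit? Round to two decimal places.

P = $29.39

Social marginal benefit = demand − MEC = 16.15 - 4.58x.
Set SMB = MC: 16.15 - 4.58x = 8.49 + 2.64x → x* = 1.0609.
Consumer price on the demand curve at x*: 33.27 − 3.66×1.0609 = 29.3871.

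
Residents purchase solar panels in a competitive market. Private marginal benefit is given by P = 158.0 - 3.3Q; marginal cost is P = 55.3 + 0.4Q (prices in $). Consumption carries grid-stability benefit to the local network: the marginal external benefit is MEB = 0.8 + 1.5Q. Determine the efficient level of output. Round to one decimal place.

Social marginal benefit = demand + MEB = 158.8 - 1.8Q.
Set SMB = MC: 158.8 - 1.8Q = 55.3 + 0.4Q → Q* = 47.0455.

Q* = 47.0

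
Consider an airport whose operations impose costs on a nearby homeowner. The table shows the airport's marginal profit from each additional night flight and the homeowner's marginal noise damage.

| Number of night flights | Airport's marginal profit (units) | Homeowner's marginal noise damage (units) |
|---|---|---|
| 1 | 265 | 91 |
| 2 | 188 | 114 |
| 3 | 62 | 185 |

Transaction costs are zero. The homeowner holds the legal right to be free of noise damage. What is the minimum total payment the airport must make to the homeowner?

Efficient level: marginal profit ≥ marginal noise damage through level 2, so k* = 2.
With the homeowner holding the right, the airport must at least compensate total damage at k*: 91 + 114 = 205.

205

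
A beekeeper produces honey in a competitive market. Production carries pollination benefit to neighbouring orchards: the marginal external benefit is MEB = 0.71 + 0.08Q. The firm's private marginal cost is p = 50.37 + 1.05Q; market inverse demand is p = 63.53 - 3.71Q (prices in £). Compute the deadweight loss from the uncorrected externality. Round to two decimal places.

DWL = £0.09

Market equilibrium (private): 50.37 + 1.05Q = 63.53 - 3.71Q → Q_m = 2.7647.
Social marginal cost = private MC − MEB = 49.66 + 0.97Q.
Set SMC = demand: 49.66 + 0.97Q = 63.53 - 3.71Q → Q* = 2.9637.
The welfare-loss triangle has base |Q_m − Q*| and height MEB(Q_m) (the vertical gap between SMC and demand is zero at Q* and MEB at Q_m).
DWL = ½ × 0.1990 × 0.9312 = 0.0927.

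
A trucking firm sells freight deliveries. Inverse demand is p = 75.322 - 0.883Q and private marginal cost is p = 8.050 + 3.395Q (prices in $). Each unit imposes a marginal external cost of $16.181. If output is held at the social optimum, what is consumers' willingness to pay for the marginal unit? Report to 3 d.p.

P = $64.777

Social marginal cost = private MC + MEC = 24.231 + 3.395Q.
Set SMC = demand: 24.231 + 3.395Q = 75.322 - 0.883Q → Q* = 11.9427.
Consumer price on the demand curve at Q*: 75.322 − 0.883×11.9427 = 64.7766.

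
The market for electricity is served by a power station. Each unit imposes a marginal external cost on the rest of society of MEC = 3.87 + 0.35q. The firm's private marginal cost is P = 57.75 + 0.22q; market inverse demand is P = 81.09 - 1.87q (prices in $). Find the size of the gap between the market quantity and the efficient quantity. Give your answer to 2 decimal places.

Market equilibrium (private): 57.75 + 0.22q = 81.09 - 1.87q → q_m = 11.1675.
Social marginal cost = private MC + MEC = 61.62 + 0.57q.
Set SMC = demand: 61.62 + 0.57q = 81.09 - 1.87q → q* = 7.9795.
Gap = |11.1675 − 7.9795| = 3.1880.

3.19 units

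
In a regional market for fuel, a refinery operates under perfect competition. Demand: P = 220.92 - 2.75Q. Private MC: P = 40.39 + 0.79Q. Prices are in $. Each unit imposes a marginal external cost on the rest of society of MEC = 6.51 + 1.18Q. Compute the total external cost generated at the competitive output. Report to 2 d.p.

Market equilibrium (private): 40.39 + 0.79Q = 220.92 - 2.75Q → Q_m = 50.9972.
Total external cost = ∫₀^{Q_m} (6.51 + 1.18Q) dQ = 6.51×50.9972 + ½×1.18×50.9972² = 1866.4133.

$1866.41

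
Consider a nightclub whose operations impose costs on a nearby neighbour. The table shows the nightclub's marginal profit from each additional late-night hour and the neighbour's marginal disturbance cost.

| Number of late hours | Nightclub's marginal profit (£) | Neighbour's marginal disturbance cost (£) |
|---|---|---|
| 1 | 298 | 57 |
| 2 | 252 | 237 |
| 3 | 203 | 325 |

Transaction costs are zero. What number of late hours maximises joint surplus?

2

Bargaining reaches the level where marginal profit last exceeds marginal disturbance cost.
That holds through level 2 (252 ≥ 237) but not at 3 (203 < 325).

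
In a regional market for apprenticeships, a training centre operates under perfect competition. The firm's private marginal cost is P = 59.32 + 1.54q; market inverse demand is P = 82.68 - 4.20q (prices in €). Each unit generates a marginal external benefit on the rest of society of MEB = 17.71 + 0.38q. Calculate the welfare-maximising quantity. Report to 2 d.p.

q* = 7.66

Social marginal cost = private MC − MEB = 41.61 + 1.16q.
Set SMC = demand: 41.61 + 1.16q = 82.68 - 4.20q → q* = 7.6623.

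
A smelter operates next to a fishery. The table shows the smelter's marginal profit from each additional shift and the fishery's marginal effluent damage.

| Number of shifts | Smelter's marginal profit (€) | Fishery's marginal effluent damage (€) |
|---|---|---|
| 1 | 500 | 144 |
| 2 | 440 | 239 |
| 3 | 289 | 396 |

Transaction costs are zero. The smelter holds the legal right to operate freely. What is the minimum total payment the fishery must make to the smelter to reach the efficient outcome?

€289

Left alone the smelter would choose level 3 (marginal profit stays positive).
Efficient level: k* = 2 (marginal profit ≥ marginal effluent damage through 2).
The fishery must at least cover the smelter's forgone profit from cutting 3→2: 289 = 289.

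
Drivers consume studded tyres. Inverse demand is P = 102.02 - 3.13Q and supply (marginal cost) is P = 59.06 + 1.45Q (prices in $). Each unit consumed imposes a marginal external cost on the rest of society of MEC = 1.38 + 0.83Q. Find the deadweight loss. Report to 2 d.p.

Market equilibrium (private): 59.06 + 1.45Q = 102.02 - 3.13Q → Q_m = 9.3799.
Social marginal benefit = demand − MEC = 100.64 - 3.96Q.
Set SMB = MC: 100.64 - 3.96Q = 59.06 + 1.45Q → Q* = 7.6858.
The welfare-loss triangle has base |Q_m − Q*| and height MEC(Q_m) (the vertical gap between SMB and MC is zero at Q* and MEC at Q_m).
DWL = ½ × 1.6941 × 9.1653 = 7.7635.

DWL = $7.76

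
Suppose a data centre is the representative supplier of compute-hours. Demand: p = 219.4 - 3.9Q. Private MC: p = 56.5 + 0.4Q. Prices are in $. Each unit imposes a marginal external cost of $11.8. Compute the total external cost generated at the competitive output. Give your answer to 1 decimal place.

$447.0

Market equilibrium (private): 56.5 + 0.4Q = 219.4 - 3.9Q → Q_m = 37.8837.
Total external cost = MEC × Q_m = 11.8 × 37.8837 = 447.0277.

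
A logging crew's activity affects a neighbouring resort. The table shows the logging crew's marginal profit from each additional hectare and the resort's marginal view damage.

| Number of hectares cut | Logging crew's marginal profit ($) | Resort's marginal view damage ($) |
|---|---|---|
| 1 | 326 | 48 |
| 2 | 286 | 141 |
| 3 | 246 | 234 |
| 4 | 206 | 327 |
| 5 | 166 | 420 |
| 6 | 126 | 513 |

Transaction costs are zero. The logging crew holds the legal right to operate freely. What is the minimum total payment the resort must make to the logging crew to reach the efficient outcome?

$498

Left alone the logging crew would choose level 6 (marginal profit stays positive).
Efficient level: k* = 3 (marginal profit ≥ marginal view damage through 3).
The resort must at least cover the logging crew's forgone profit from cutting 6→3: 206 + 166 + 126 = 498.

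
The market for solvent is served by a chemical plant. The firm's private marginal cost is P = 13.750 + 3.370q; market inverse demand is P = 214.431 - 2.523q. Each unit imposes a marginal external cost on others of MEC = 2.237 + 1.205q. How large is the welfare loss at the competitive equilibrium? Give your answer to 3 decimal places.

Market equilibrium (private): 13.750 + 3.370q = 214.431 - 2.523q → q_m = 34.0541.
Social marginal cost = private MC + MEC = 15.987 + 4.575q.
Set SMC = demand: 15.987 + 4.575q = 214.431 - 2.523q → q* = 27.9577.
The welfare-loss triangle has base |q_m − q*| and height MEC(q_m) (the vertical gap between SMC and demand is zero at q* and MEC at q_m).
DWL = ½ × 6.0964 × 43.2722 = 131.9023.

DWL = 131.902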